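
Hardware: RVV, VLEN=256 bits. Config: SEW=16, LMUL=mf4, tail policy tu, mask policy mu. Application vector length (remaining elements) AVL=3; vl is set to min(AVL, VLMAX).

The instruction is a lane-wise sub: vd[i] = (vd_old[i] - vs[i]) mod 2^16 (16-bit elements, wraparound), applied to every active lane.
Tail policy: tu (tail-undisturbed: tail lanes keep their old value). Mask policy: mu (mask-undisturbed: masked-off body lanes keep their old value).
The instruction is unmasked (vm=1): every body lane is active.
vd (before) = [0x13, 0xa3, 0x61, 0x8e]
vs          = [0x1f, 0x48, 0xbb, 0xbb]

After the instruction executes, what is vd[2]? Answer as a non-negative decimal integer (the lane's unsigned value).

lanes per group: 256·1/4/16 = 4
AVL=3 ≤ VLMAX=4, so vl = 3
vd[0] sub(0x13,0x1f) -> 0xfff4
vd[1] sub(0xa3,0x48) -> 0x5b
vd[2] sub(0x61,0xbb) -> 0xffa6
vd[3] tail/keep -> 0x8e

vd[2] = 65446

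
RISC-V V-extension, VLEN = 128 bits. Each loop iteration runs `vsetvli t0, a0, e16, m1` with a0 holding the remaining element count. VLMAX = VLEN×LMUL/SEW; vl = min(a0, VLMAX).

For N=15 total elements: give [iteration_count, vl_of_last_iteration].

[iterations, last_vl] = [2, 7]

lanes per group: 128·1/16 = 8
iterations = ceil(15/8) = 2; final-pass vl = 7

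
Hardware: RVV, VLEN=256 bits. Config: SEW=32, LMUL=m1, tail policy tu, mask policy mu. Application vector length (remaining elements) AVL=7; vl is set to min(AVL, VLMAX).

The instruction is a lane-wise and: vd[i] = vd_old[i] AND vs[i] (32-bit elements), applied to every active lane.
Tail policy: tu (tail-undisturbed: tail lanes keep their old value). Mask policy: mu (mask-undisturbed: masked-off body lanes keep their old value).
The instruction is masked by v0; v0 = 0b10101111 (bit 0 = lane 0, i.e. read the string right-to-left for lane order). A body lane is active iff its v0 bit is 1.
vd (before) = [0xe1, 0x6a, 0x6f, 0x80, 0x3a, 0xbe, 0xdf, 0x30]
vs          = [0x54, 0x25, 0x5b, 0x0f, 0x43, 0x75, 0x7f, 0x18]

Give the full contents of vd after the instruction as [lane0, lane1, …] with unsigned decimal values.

vd = [64, 32, 75, 0, 58, 52, 223, 48]

VLMAX = VLEN×LMUL/SEW = 256×1/32 = 8
AVL=7 ≤ VLMAX=8, so vl = 7
lane  0: and(0xe1,0x54) ⇒ 0x40
lane  1: and(0x6a,0x25) ⇒ 0x20
lane  2: and(0x6f,0x5b) ⇒ 0x4b
lane  3: and(0x80,0x0f) ⇒ 0x00
lane  4: mask-off/keep ⇒ 0x3a
lane  5: and(0xbe,0x75) ⇒ 0x34
lane  6: mask-off/keep ⇒ 0xdf
lane  7: tail/keep ⇒ 0x30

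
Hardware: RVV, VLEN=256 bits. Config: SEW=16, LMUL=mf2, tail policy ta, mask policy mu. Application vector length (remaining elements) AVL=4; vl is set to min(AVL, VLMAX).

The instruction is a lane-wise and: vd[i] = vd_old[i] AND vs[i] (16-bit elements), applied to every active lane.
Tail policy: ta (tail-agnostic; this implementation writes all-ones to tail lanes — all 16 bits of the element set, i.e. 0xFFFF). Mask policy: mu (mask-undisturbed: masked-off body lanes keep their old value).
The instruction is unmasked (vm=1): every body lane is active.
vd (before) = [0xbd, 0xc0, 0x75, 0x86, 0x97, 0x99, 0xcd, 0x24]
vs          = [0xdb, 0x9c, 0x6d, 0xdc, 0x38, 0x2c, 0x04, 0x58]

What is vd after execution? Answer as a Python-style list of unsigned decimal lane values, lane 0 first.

vd = [153, 128, 101, 132, 65535, 65535, 65535, 65535]

VLMAX = (256 × 1/2) / 16 = 8 lanes
vl ← min(4, 8) = 4
  i=0: and(0xbd,0xdb) → 153
  i=1: and(0xc0,0x9c) → 128
  i=2: and(0x75,0x6d) → 101
  i=3: and(0x86,0xdc) → 132
  i=4: tail/ones → 65535
  i=5: tail/ones → 65535
  i=6: tail/ones → 65535
  i=7: tail/ones → 65535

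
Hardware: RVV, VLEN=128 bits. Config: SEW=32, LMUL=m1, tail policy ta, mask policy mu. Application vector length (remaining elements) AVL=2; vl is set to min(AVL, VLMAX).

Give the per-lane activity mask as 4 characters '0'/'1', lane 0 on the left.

VLMAX = (128 × 1) / 32 = 4 lanes
vl ← min(2, 4) = 2
bits (lane 0 leftmost): 1100

predicate = 1100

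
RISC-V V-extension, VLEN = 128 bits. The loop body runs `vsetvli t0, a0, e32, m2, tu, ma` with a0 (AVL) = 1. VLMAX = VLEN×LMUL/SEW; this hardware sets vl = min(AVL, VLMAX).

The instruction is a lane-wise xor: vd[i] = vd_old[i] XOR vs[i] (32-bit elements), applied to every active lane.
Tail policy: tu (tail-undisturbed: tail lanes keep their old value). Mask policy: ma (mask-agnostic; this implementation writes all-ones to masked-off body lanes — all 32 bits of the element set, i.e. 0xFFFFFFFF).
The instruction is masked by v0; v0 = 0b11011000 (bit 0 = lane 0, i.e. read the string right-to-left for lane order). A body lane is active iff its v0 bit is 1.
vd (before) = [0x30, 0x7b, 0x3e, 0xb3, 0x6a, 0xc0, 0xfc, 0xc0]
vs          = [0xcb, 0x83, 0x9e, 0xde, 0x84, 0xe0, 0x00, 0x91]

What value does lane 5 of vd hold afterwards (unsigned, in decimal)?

VLMAX = VLEN×LMUL/SEW = 128×2/32 = 8
AVL=1 ≤ VLMAX=8, so vl = 1
vd[0] mask-off/ones -> 0xffffffff
vd[1] tail/keep -> 0x7b
vd[2] tail/keep -> 0x3e
vd[3] tail/keep -> 0xb3
vd[4] tail/keep -> 0x6a
vd[5] tail/keep -> 0xc0
vd[6] tail/keep -> 0xfc
vd[7] tail/keep -> 0xc0

vd[5] = 192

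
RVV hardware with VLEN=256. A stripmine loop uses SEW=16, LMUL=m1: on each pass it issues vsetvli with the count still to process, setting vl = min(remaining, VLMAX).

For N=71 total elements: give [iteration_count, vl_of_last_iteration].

[iterations, last_vl] = [5, 7]

VLMAX = (256 × 1) / 16 = 16 lanes
iterations = ceil(71/16) = 5; final-pass vl = 7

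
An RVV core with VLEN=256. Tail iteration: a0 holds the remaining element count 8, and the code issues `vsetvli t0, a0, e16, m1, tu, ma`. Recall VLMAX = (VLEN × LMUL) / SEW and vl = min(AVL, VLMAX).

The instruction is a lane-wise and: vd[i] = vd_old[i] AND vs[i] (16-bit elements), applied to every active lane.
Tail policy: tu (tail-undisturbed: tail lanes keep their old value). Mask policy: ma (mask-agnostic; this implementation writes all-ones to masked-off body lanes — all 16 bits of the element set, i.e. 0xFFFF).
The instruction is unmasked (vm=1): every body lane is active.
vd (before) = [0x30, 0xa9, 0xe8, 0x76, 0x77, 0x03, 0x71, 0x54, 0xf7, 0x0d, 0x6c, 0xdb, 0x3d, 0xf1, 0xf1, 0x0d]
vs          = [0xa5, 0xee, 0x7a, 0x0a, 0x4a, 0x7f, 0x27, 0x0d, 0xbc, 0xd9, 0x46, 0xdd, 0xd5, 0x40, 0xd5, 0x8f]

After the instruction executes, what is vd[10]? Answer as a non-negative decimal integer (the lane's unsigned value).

VLMAX = (256 × 1) / 16 = 16 lanes
AVL=8 ≤ VLMAX=16, so vl = 8
[0] and(0x30,0xa5) = 0x20
[1] and(0xa9,0xee) = 0xa8
[2] and(0xe8,0x7a) = 0x68
[3] and(0x76,0x0a) = 0x02
[4] and(0x77,0x4a) = 0x42
[5] and(0x03,0x7f) = 0x03
[6] and(0x71,0x27) = 0x21
[7] and(0x54,0x0d) = 0x04
[8] tail/keep = 0xf7
[9] tail/keep = 0x0d
[10] tail/keep = 0x6c
[11] tail/keep = 0xdb
[12] tail/keep = 0x3d
[13] tail/keep = 0xf1
[14] tail/keep = 0xf1
[15] tail/keep = 0x0d

vd[10] = 108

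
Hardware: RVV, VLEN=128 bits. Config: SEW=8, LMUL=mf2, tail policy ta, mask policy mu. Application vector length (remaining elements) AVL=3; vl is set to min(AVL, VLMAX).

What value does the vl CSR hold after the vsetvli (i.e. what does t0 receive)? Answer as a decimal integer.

vl = 3

lanes per group: 128·1/2/8 = 8
vl ← min(3, 8) = 3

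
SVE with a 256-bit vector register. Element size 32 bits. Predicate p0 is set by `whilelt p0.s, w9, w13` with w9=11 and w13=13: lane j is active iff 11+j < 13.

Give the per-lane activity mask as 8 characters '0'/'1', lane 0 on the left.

predicate = 11000000

lane count: 256 div 32 = 8
active while 11+j < 13, i.e. j ∈ [0,2) capped at 8 ⇒ 2
bits (lane 0 leftmost): 11000000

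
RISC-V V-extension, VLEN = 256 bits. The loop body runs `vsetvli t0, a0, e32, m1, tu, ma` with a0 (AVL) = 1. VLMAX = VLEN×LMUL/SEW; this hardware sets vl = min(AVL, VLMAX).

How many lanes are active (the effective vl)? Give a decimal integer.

vl = 1

VLMAX = VLEN×LMUL/SEW = 256×1/32 = 8
vl = min(AVL, VLMAX) = min(1, 8) = 1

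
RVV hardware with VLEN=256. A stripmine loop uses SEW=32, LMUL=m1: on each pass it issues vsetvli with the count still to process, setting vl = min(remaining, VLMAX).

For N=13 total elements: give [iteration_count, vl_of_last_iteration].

VLMAX = (256 × 1) / 32 = 8 lanes
13 elements at 8/iter → 2 passes, remainder 5 on the last

[iterations, last_vl] = [2, 5]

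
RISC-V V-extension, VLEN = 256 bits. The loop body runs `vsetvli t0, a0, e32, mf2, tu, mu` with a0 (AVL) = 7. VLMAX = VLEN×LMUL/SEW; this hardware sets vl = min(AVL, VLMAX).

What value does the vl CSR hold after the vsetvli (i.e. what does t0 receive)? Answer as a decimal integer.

VLMAX = VLEN×LMUL/SEW = 256×1/2/32 = 4
vl = min(AVL, VLMAX) = min(7, 4) = 4

vl = 4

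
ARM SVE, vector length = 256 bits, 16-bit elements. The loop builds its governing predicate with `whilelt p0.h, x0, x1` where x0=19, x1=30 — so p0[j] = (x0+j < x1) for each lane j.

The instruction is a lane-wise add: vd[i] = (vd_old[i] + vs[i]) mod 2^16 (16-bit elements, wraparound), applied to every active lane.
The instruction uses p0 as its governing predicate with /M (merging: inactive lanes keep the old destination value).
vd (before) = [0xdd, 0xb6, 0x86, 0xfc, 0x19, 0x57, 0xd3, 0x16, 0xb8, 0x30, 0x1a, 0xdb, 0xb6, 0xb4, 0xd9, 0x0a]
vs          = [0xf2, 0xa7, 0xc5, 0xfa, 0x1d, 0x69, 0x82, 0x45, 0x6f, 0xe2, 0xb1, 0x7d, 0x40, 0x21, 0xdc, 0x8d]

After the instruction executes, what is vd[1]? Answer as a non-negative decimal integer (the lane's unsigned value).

vd[1] = 349

256-bit reg / 16-bit elem → 16 lanes
whilelt: lane j active iff 19+j < 30 → j < 11 → 11 active
vd[0] add(0xdd,0xf2) -> 0x1cf
vd[1] add(0xb6,0xa7) -> 0x15d
vd[2] add(0x86,0xc5) -> 0x14b
vd[3] add(0xfc,0xfa) -> 0x1f6
vd[4] add(0x19,0x1d) -> 0x36
vd[5] add(0x57,0x69) -> 0xc0
vd[6] add(0xd3,0x82) -> 0x155
vd[7] add(0x16,0x45) -> 0x5b
vd[8] add(0xb8,0x6f) -> 0x127
vd[9] add(0x30,0xe2) -> 0x112
vd[10] add(0x1a,0xb1) -> 0xcb
vd[11] tail/keep -> 0xdb
vd[12] tail/keep -> 0xb6
vd[13] tail/keep -> 0xb4
vd[14] tail/keep -> 0xd9
vd[15] tail/keep -> 0x0a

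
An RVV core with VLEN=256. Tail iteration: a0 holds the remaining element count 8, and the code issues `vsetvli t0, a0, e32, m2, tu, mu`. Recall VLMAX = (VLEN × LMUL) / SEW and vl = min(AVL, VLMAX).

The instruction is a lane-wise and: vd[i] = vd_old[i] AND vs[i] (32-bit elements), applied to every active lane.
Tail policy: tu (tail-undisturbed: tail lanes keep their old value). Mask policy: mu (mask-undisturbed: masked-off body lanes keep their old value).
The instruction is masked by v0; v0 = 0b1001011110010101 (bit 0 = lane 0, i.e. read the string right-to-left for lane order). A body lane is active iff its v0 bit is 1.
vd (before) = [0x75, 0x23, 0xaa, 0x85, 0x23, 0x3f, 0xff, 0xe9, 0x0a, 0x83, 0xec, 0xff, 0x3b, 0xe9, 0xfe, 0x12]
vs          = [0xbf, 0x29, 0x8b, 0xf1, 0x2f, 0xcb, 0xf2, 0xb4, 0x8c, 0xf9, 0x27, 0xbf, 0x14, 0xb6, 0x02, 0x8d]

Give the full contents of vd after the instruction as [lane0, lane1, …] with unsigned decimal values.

vd = [53, 35, 138, 133, 35, 63, 255, 160, 10, 131, 236, 255, 59, 233, 254, 18]

VLMAX = VLEN×LMUL/SEW = 256×2/32 = 16
vl = min(AVL, VLMAX) = min(8, 16) = 8
vd[0] and(0x75,0xbf) -> 0x35
vd[1] mask-off/keep -> 0x23
vd[2] and(0xaa,0x8b) -> 0x8a
vd[3] mask-off/keep -> 0x85
vd[4] and(0x23,0x2f) -> 0x23
vd[5] mask-off/keep -> 0x3f
vd[6] mask-off/keep -> 0xff
vd[7] and(0xe9,0xb4) -> 0xa0
vd[8] tail/keep -> 0x0a
vd[9] tail/keep -> 0x83
vd[10] tail/keep -> 0xec
vd[11] tail/keep -> 0xff
vd[12] tail/keep -> 0x3b
vd[13] tail/keep -> 0xe9
vd[14] tail/keep -> 0xfe
vd[15] tail/keep -> 0x12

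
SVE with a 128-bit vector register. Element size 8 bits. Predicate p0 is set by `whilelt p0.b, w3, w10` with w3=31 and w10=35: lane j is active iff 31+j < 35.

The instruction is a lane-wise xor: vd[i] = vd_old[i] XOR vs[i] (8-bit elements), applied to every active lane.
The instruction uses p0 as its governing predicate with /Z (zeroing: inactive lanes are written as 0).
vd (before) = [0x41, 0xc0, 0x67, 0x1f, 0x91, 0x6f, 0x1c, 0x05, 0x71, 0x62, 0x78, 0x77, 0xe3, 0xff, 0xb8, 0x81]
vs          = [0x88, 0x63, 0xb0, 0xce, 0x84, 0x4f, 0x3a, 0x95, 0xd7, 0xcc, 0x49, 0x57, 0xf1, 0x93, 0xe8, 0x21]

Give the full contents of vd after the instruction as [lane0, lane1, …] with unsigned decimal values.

vd = [201, 163, 215, 209, 0, 0, 0, 0, 0, 0, 0, 0, 0, 0, 0, 0]

lane count: 128 div 8 = 16
p0[j] = (31+j < 35); true for j=0..3 → 4 lanes set
[0] xor(0x41,0x88) = 0xc9
[1] xor(0xc0,0x63) = 0xa3
[2] xor(0x67,0xb0) = 0xd7
[3] xor(0x1f,0xce) = 0xd1
[4] tail/zero = 0x00
[5] tail/zero = 0x00
[6] tail/zero = 0x00
[7] tail/zero = 0x00
[8] tail/zero = 0x00
[9] tail/zero = 0x00
[10] tail/zero = 0x00
[11] tail/zero = 0x00
[12] tail/zero = 0x00
[13] tail/zero = 0x00
[14] tail/zero = 0x00
[15] tail/zero = 0x00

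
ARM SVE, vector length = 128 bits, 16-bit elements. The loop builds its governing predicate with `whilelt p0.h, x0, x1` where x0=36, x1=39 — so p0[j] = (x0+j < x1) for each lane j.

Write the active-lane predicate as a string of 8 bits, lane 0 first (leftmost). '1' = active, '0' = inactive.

lane count: 128 div 16 = 8
active while 36+j < 39, i.e. j ∈ [0,3) capped at 8 ⇒ 3
bits (lane 0 leftmost): 11100000

predicate = 11100000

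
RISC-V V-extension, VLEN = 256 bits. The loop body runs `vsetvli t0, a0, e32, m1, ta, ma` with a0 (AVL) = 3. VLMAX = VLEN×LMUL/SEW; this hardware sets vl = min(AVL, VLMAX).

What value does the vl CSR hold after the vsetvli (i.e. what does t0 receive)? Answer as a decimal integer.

VLMAX = (256 × 1) / 32 = 8 lanes
AVL=3 ≤ VLMAX=8, so vl = 3

vl = 3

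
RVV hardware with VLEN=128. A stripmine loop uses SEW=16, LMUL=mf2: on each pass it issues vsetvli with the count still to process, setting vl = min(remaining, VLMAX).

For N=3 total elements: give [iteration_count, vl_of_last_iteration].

[iterations, last_vl] = [1, 3]

VLMAX = VLEN×LMUL/SEW = 128×1/2/16 = 4
iterations = ceil(3/4) = 1; final-pass vl = 3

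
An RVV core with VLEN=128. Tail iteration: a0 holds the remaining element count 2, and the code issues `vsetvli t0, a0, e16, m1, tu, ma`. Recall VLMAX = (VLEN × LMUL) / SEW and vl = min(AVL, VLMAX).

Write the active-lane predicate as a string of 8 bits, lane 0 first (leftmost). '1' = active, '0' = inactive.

predicate = 11000000

lanes per group: 128·1/16 = 8
vl = min(AVL, VLMAX) = min(2, 8) = 2
bits (lane 0 leftmost): 11000000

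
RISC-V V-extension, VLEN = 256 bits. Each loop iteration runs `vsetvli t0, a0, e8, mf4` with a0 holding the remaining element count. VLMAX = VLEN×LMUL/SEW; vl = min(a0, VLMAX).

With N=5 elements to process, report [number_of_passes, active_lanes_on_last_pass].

VLMAX = VLEN×LMUL/SEW = 256×1/4/8 = 8
N=5: ⌈5/8⌉ = 1 iters; last vl = 5 − 0×8 = 5

[iterations, last_vl] = [1, 5]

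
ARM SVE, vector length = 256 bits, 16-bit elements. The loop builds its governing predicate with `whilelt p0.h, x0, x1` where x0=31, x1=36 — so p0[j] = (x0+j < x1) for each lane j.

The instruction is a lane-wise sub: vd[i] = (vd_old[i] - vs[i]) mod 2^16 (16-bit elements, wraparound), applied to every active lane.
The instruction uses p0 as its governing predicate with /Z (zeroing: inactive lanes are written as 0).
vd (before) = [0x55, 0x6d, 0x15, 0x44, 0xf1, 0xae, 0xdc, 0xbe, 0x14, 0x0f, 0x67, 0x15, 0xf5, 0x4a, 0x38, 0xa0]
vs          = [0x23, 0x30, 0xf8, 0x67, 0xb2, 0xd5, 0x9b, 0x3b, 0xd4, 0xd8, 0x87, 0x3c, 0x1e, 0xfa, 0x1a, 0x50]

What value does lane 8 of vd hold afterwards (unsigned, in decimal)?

vd[8] = 0

256-bit reg / 16-bit elem → 16 lanes
active while 31+j < 36, i.e. j ∈ [0,5) capped at 16 ⇒ 5
lane  0: sub(0x55,0x23) ⇒ 0x32
lane  1: sub(0x6d,0x30) ⇒ 0x3d
lane  2: sub(0x15,0xf8) ⇒ 0xff1d
lane  3: sub(0x44,0x67) ⇒ 0xffdd
lane  4: sub(0xf1,0xb2) ⇒ 0x3f
lane  5: tail/zero ⇒ 0x00
lane  6: tail/zero ⇒ 0x00
lane  7: tail/zero ⇒ 0x00
lane  8: tail/zero ⇒ 0x00
lane  9: tail/zero ⇒ 0x00
lane 10: tail/zero ⇒ 0x00
lane 11: tail/zero ⇒ 0x00
lane 12: tail/zero ⇒ 0x00
lane 13: tail/zero ⇒ 0x00
lane 14: tail/zero ⇒ 0x00
lane 15: tail/zero ⇒ 0x00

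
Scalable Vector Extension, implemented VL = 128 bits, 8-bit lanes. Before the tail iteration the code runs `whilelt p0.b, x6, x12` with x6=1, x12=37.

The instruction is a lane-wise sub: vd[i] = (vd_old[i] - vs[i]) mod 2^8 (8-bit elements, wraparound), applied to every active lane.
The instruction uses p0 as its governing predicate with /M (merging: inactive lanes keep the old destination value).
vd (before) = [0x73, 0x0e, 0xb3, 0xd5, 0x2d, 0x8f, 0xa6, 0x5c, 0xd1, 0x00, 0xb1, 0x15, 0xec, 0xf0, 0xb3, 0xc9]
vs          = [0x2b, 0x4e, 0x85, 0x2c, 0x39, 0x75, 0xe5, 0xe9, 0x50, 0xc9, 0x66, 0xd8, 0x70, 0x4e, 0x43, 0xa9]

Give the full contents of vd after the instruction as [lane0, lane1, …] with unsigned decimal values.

128-bit reg / 8-bit elem → 16 lanes
active while 1+j < 37, i.e. j ∈ [0,36) capped at 16 ⇒ 16
lane  0: sub(0x73,0x2b) ⇒ 0x48
lane  1: sub(0x0e,0x4e) ⇒ 0xc0
lane  2: sub(0xb3,0x85) ⇒ 0x2e
lane  3: sub(0xd5,0x2c) ⇒ 0xa9
lane  4: sub(0x2d,0x39) ⇒ 0xf4
lane  5: sub(0x8f,0x75) ⇒ 0x1a
lane  6: sub(0xa6,0xe5) ⇒ 0xc1
lane  7: sub(0x5c,0xe9) ⇒ 0x73
lane  8: sub(0xd1,0x50) ⇒ 0x81
lane  9: sub(0x00,0xc9) ⇒ 0x37
lane 10: sub(0xb1,0x66) ⇒ 0x4b
lane 11: sub(0x15,0xd8) ⇒ 0x3d
lane 12: sub(0xec,0x70) ⇒ 0x7c
lane 13: sub(0xf0,0x4e) ⇒ 0xa2
lane 14: sub(0xb3,0x43) ⇒ 0x70
lane 15: sub(0xc9,0xa9) ⇒ 0x20

vd = [72, 192, 46, 169, 244, 26, 193, 115, 129, 55, 75, 61, 124, 162, 112, 32]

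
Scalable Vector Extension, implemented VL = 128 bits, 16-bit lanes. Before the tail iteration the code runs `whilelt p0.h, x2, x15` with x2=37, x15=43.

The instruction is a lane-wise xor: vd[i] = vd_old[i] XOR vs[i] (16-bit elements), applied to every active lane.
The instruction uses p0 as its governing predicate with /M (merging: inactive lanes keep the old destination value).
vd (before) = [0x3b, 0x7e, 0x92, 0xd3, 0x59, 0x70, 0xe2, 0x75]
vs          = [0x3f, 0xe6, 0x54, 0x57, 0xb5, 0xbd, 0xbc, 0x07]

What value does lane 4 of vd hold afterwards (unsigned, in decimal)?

register lanes = 128/16 = 8
p0[j] = (37+j < 43); true for j=0..5 → 6 lanes set
[0] xor(0x3b,0x3f) = 0x04
[1] xor(0x7e,0xe6) = 0x98
[2] xor(0x92,0x54) = 0xc6
[3] xor(0xd3,0x57) = 0x84
[4] xor(0x59,0xb5) = 0xec
[5] xor(0x70,0xbd) = 0xcd
[6] tail/keep = 0xe2
[7] tail/keep = 0x75

vd[4] = 236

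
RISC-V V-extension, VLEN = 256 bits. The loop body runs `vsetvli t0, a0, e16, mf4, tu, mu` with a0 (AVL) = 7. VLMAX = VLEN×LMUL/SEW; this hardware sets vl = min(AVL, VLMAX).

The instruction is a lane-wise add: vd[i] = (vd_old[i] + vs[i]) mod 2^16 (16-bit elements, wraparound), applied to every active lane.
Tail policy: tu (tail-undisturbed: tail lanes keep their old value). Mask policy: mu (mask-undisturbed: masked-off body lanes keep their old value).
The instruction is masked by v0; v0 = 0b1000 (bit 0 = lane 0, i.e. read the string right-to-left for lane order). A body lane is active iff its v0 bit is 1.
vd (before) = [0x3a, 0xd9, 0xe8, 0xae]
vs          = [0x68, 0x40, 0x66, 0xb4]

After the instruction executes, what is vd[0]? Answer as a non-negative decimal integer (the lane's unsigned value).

lanes per group: 256·1/4/16 = 4
vl ← min(7, 4) = 4
[0] mask-off/keep = 0x3a
[1] mask-off/keep = 0xd9
[2] mask-off/keep = 0xe8
[3] add(0xae,0xb4) = 0x162

vd[0] = 58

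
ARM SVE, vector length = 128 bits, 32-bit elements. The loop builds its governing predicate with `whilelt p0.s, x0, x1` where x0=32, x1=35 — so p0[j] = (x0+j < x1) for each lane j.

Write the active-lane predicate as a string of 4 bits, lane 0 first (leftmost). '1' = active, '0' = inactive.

predicate = 1110

lane count: 128 div 32 = 4
active while 32+j < 35, i.e. j ∈ [0,3) capped at 4 ⇒ 3
bits (lane 0 leftmost): 1110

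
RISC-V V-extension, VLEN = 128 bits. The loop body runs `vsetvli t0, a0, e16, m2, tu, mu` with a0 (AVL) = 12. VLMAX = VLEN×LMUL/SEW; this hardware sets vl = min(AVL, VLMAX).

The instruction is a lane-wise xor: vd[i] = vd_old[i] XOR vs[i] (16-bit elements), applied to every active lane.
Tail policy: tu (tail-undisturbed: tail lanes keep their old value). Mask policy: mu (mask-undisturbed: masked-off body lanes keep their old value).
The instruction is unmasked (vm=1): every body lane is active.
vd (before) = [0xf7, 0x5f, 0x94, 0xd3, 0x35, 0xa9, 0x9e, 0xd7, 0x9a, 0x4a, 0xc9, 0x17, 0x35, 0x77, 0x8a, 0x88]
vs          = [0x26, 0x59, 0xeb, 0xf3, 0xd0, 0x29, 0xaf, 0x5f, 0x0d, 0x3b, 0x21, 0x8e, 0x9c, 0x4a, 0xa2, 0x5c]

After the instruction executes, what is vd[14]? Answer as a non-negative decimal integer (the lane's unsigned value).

lanes per group: 128·2/16 = 16
AVL=12 ≤ VLMAX=16, so vl = 12
vd[0] xor(0xf7,0x26) -> 0xd1
vd[1] xor(0x5f,0x59) -> 0x06
vd[2] xor(0x94,0xeb) -> 0x7f
vd[3] xor(0xd3,0xf3) -> 0x20
vd[4] xor(0x35,0xd0) -> 0xe5
vd[5] xor(0xa9,0x29) -> 0x80
vd[6] xor(0x9e,0xaf) -> 0x31
vd[7] xor(0xd7,0x5f) -> 0x88
vd[8] xor(0x9a,0x0d) -> 0x97
vd[9] xor(0x4a,0x3b) -> 0x71
vd[10] xor(0xc9,0x21) -> 0xe8
vd[11] xor(0x17,0x8e) -> 0x99
vd[12] tail/keep -> 0x35
vd[13] tail/keep -> 0x77
vd[14] tail/keep -> 0x8a
vd[15] tail/keep -> 0x88

vd[14] = 138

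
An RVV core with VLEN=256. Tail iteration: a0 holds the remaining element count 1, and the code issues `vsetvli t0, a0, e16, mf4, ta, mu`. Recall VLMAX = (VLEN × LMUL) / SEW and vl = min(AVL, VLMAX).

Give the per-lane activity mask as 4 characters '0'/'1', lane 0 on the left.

VLMAX = VLEN×LMUL/SEW = 256×1/4/16 = 4
vl = min(AVL, VLMAX) = min(1, 4) = 1
bits (lane 0 leftmost): 1000

predicate = 1000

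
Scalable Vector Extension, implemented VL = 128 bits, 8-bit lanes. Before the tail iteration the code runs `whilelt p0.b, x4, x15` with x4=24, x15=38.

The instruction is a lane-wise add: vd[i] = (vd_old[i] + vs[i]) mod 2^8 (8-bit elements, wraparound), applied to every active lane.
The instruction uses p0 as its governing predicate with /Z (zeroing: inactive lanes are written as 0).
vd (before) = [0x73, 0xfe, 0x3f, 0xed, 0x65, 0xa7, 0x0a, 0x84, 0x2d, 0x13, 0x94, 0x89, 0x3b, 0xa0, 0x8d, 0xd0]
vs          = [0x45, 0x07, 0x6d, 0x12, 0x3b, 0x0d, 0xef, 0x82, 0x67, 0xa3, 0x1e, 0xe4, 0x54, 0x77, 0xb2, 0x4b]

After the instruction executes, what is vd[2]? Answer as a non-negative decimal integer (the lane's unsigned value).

lane count: 128 div 8 = 16
active while 24+j < 38, i.e. j ∈ [0,14) capped at 16 ⇒ 14
vd[0] add(0x73,0x45) -> 0xb8
vd[1] add(0xfe,0x07) -> 0x05
vd[2] add(0x3f,0x6d) -> 0xac
vd[3] add(0xed,0x12) -> 0xff
vd[4] add(0x65,0x3b) -> 0xa0
vd[5] add(0xa7,0x0d) -> 0xb4
vd[6] add(0x0a,0xef) -> 0xf9
vd[7] add(0x84,0x82) -> 0x06
vd[8] add(0x2d,0x67) -> 0x94
vd[9] add(0x13,0xa3) -> 0xb6
vd[10] add(0x94,0x1e) -> 0xb2
vd[11] add(0x89,0xe4) -> 0x6d
vd[12] add(0x3b,0x54) -> 0x8f
vd[13] add(0xa0,0x77) -> 0x17
vd[14] tail/zero -> 0x00
vd[15] tail/zero -> 0x00

vd[2] = 172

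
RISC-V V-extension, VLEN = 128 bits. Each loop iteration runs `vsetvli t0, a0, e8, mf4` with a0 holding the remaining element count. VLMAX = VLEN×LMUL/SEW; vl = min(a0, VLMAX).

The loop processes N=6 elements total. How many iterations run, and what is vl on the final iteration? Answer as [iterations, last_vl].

[iterations, last_vl] = [2, 2]

VLMAX = VLEN×LMUL/SEW = 128×1/4/8 = 4
6 elements at 4/iter → 2 passes, remainder 2 on the last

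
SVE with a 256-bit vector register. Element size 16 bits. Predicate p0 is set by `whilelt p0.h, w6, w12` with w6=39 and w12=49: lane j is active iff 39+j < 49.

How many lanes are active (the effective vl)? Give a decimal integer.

vl = 10

register lanes = 256/16 = 16
active while 39+j < 49, i.e. j ∈ [0,10) capped at 16 ⇒ 10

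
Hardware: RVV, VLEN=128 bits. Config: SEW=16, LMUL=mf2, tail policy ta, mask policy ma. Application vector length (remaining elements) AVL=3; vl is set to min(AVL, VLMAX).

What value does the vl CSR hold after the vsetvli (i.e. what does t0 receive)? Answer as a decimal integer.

vl = 3

VLMAX = VLEN×LMUL/SEW = 128×1/2/16 = 4
vl = min(AVL, VLMAX) = min(3, 4) = 3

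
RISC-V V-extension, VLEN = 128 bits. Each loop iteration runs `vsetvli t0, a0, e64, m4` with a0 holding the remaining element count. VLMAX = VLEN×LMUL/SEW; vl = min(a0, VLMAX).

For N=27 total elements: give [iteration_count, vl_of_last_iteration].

lanes per group: 128·4/64 = 8
27 elements at 8/iter → 4 passes, remainder 3 on the last

[iterations, last_vl] = [4, 3]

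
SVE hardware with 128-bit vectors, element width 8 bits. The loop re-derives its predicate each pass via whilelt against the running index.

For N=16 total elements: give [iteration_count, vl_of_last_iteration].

[iterations, last_vl] = [1, 16]

128-bit reg / 8-bit elem → 16 lanes
N=16: ⌈16/16⌉ = 1 iters; last vl = 16 − 0×16 = 16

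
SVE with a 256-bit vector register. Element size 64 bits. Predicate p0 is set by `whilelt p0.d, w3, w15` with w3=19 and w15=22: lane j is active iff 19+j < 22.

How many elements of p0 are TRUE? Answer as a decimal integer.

256-bit reg / 64-bit elem → 4 lanes
whilelt: lane j active iff 19+j < 22 → j < 3 → 3 active

vl = 3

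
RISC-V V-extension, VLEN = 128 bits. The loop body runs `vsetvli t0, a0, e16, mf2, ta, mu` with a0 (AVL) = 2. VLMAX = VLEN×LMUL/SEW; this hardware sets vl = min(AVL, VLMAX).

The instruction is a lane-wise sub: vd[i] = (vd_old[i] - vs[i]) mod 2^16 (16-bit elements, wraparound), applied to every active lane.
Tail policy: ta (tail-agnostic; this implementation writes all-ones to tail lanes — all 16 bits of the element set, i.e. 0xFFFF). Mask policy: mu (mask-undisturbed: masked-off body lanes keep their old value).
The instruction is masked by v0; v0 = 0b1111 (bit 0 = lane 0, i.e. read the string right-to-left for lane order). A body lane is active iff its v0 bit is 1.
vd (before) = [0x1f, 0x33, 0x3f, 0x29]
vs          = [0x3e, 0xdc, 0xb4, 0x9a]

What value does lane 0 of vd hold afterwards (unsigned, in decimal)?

lanes per group: 128·1/2/16 = 4
vl = min(AVL, VLMAX) = min(2, 4) = 2
vd[0] sub(0x1f,0x3e) -> 0xffe1
vd[1] sub(0x33,0xdc) -> 0xff57
vd[2] tail/ones -> 0xffff
vd[3] tail/ones -> 0xffff

vd[0] = 65505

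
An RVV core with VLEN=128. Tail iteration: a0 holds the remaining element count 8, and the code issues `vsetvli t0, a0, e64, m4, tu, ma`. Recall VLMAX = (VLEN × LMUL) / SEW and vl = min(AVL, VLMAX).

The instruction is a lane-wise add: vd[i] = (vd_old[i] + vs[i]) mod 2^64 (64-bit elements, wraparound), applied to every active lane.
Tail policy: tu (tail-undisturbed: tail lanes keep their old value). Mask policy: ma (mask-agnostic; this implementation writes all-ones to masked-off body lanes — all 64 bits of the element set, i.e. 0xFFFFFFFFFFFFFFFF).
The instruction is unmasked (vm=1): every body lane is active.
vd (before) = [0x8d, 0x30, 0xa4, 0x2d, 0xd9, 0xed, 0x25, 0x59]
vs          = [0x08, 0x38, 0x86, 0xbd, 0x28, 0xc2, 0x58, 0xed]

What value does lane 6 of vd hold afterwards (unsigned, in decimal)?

lanes per group: 128·4/64 = 8
vl ← min(8, 8) = 8
[0] add(0x8d,0x08) = 0x95
[1] add(0x30,0x38) = 0x68
[2] add(0xa4,0x86) = 0x12a
[3] add(0x2d,0xbd) = 0xea
[4] add(0xd9,0x28) = 0x101
[5] add(0xed,0xc2) = 0x1af
[6] add(0x25,0x58) = 0x7d
[7] add(0x59,0xed) = 0x146

vd[6] = 125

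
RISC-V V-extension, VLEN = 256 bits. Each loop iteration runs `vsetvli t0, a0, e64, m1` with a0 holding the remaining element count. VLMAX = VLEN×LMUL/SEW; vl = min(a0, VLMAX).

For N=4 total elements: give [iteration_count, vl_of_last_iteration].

lanes per group: 256·1/64 = 4
N=4: ⌈4/4⌉ = 1 iters; last vl = 4 − 0×4 = 4

[iterations, last_vl] = [1, 4]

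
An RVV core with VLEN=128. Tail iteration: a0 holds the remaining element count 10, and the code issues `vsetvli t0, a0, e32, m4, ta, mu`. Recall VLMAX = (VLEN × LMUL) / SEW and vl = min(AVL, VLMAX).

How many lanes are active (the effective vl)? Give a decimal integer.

VLMAX = VLEN×LMUL/SEW = 128×4/32 = 16
AVL=10 ≤ VLMAX=16, so vl = 10

vl = 10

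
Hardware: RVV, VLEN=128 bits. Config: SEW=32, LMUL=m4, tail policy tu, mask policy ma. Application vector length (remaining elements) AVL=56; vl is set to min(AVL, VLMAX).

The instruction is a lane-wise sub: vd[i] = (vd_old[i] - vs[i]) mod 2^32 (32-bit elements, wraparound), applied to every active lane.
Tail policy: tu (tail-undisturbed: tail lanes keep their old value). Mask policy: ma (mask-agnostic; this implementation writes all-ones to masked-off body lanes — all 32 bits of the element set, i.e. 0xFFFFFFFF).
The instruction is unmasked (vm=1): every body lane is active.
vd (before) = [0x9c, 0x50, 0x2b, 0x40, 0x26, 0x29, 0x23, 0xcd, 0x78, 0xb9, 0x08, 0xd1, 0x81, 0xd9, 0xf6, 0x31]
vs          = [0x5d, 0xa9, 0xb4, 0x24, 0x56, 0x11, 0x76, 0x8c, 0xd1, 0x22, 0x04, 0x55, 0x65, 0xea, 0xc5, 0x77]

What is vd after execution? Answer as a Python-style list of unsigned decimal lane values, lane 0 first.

vd = [63, 4294967207, 4294967159, 28, 4294967248, 24, 4294967213, 65, 4294967207, 151, 4, 124, 28, 4294967279, 49, 4294967226]

lanes per group: 128·4/32 = 16
vl = min(AVL, VLMAX) = min(56, 16) = 16
[0] sub(0x9c,0x5d) = 0x3f
[1] sub(0x50,0xa9) = 0xffffffa7
[2] sub(0x2b,0xb4) = 0xffffff77
[3] sub(0x40,0x24) = 0x1c
[4] sub(0x26,0x56) = 0xffffffd0
[5] sub(0x29,0x11) = 0x18
[6] sub(0x23,0x76) = 0xffffffad
[7] sub(0xcd,0x8c) = 0x41
[8] sub(0x78,0xd1) = 0xffffffa7
[9] sub(0xb9,0x22) = 0x97
[10] sub(0x08,0x04) = 0x04
[11] sub(0xd1,0x55) = 0x7c
[12] sub(0x81,0x65) = 0x1c
[13] sub(0xd9,0xea) = 0xffffffef
[14] sub(0xf6,0xc5) = 0x31
[15] sub(0x31,0x77) = 0xffffffba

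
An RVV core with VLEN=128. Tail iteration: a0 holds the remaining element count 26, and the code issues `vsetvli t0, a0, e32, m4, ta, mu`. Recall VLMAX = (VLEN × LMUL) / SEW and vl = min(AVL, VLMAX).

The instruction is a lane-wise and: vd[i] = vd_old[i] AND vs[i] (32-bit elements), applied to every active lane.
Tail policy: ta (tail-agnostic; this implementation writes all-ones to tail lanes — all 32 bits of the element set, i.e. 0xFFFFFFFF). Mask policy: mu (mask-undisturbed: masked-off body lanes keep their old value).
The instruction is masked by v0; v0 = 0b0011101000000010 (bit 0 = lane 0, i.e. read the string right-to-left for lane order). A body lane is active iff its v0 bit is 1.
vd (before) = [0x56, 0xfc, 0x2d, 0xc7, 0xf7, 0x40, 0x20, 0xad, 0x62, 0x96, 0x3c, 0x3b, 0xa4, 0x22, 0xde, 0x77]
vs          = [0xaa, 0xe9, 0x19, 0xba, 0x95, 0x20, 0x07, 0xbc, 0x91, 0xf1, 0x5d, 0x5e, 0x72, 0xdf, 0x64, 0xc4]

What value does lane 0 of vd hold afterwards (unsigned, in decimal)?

vd[0] = 86

lanes per group: 128·4/32 = 16
AVL=26 > VLMAX=16, so vl = 16
[0] mask-off/keep = 0x56
[1] and(0xfc,0xe9) = 0xe8
[2] mask-off/keep = 0x2d
[3] mask-off/keep = 0xc7
[4] mask-off/keep = 0xf7
[5] mask-off/keep = 0x40
[6] mask-off/keep = 0x20
[7] mask-off/keep = 0xad
[8] mask-off/keep = 0x62
[9] and(0x96,0xf1) = 0x90
[10] mask-off/keep = 0x3c
[11] and(0x3b,0x5e) = 0x1a
[12] and(0xa4,0x72) = 0x20
[13] and(0x22,0xdf) = 0x02
[14] mask-off/keep = 0xde
[15] mask-off/keep = 0x77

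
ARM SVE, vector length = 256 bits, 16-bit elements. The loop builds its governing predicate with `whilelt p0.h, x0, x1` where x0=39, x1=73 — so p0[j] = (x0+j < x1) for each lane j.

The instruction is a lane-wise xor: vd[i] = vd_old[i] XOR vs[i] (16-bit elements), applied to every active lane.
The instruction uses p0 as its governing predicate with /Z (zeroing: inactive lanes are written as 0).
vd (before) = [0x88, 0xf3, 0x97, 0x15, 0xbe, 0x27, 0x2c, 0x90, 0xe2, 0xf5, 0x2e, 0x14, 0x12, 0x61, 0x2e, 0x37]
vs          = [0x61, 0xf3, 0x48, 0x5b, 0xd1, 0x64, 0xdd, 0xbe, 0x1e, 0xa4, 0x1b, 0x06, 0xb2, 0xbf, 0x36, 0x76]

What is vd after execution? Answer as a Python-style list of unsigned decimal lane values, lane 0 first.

vd = [233, 0, 223, 78, 111, 67, 241, 46, 252, 81, 53, 18, 160, 222, 24, 65]

256-bit reg / 16-bit elem → 16 lanes
whilelt: lane j active iff 39+j < 73 → j < 34 → 16 active
  i=0: xor(0x88,0x61) → 233
  i=1: xor(0xf3,0xf3) → 0
  i=2: xor(0x97,0x48) → 223
  i=3: xor(0x15,0x5b) → 78
  i=4: xor(0xbe,0xd1) → 111
  i=5: xor(0x27,0x64) → 67
  i=6: xor(0x2c,0xdd) → 241
  i=7: xor(0x90,0xbe) → 46
  i=8: xor(0xe2,0x1e) → 252
  i=9: xor(0xf5,0xa4) → 81
  i=10: xor(0x2e,0x1b) → 53
  i=11: xor(0x14,0x06) → 18
  i=12: xor(0x12,0xb2) → 160
  i=13: xor(0x61,0xbf) → 222
  i=14: xor(0x2e,0x36) → 24
  i=15: xor(0x37,0x76) → 65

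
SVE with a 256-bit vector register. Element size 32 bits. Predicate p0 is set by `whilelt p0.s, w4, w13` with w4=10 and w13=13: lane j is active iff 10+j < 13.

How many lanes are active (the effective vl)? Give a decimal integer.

vl = 3

256-bit reg / 32-bit elem → 8 lanes
p0[j] = (10+j < 13); true for j=0..2 → 3 lanes set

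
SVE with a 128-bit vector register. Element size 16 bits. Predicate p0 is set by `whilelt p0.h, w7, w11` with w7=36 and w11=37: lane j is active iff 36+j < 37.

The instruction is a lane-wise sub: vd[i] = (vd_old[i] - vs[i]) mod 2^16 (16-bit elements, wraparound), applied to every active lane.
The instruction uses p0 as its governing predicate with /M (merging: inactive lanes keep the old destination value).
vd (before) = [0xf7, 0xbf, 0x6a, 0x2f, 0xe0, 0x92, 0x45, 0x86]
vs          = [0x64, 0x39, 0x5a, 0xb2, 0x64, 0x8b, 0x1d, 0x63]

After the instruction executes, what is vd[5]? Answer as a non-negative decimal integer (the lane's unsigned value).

vd[5] = 146

128-bit reg / 16-bit elem → 8 lanes
active while 36+j < 37, i.e. j ∈ [0,1) capped at 8 ⇒ 1
lane  0: sub(0xf7,0x64) ⇒ 0x93
lane  1: tail/keep ⇒ 0xbf
lane  2: tail/keep ⇒ 0x6a
lane  3: tail/keep ⇒ 0x2f
lane  4: tail/keep ⇒ 0xe0
lane  5: tail/keep ⇒ 0x92
lane  6: tail/keep ⇒ 0x45
lane  7: tail/keep ⇒ 0x86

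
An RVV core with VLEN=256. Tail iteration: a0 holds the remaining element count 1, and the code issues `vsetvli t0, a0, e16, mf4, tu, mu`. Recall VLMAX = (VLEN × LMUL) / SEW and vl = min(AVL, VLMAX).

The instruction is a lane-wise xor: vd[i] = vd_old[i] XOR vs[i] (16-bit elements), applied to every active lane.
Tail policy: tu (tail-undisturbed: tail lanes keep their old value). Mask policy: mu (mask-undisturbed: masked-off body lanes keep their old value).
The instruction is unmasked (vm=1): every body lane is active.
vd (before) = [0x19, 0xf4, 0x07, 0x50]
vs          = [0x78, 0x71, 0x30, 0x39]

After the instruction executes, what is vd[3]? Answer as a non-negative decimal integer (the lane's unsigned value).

vd[3] = 80

VLMAX = VLEN×LMUL/SEW = 256×1/4/16 = 4
vl = min(AVL, VLMAX) = min(1, 4) = 1
vd[0] xor(0x19,0x78) -> 0x61
vd[1] tail/keep -> 0xf4
vd[2] tail/keep -> 0x07
vd[3] tail/keep -> 0x50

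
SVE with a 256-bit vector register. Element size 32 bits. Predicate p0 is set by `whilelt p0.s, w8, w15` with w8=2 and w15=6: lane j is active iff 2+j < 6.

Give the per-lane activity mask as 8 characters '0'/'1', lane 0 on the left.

predicate = 11110000

register lanes = 256/32 = 8
whilelt: lane j active iff 2+j < 6 → j < 4 → 4 active
bits (lane 0 leftmost): 11110000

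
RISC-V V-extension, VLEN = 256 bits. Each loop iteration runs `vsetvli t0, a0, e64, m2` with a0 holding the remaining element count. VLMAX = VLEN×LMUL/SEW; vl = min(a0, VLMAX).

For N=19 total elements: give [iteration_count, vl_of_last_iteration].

VLMAX = VLEN×LMUL/SEW = 256×2/64 = 8
N=19: ⌈19/8⌉ = 3 iters; last vl = 19 − 2×8 = 3

[iterations, last_vl] = [3, 3]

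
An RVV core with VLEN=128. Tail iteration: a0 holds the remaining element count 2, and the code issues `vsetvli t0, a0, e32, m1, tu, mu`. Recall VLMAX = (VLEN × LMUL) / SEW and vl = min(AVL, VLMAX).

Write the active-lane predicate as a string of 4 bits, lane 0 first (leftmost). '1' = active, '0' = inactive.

predicate = 1100

VLMAX = VLEN×LMUL/SEW = 128×1/32 = 4
AVL=2 ≤ VLMAX=4, so vl = 2
bits (lane 0 leftmost): 1100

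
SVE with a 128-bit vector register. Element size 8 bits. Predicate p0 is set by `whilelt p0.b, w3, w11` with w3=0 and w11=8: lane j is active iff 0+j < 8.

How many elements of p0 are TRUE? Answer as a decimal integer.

vl = 8

register lanes = 128/8 = 16
p0[j] = (0+j < 8); true for j=0..7 → 8 lanes set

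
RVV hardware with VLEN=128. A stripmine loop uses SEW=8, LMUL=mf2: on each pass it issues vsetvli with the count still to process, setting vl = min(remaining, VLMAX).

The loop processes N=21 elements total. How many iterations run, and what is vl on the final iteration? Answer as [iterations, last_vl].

lanes per group: 128·1/2/8 = 8
N=21: ⌈21/8⌉ = 3 iters; last vl = 21 − 2×8 = 5

[iterations, last_vl] = [3, 5]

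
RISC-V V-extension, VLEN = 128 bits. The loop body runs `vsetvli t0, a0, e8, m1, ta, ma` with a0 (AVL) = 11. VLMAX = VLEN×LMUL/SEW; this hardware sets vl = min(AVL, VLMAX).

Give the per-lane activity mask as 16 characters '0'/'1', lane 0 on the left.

VLMAX = (128 × 1) / 8 = 16 lanes
vl ← min(11, 16) = 11
bits (lane 0 leftmost): 1111111111100000

predicate = 1111111111100000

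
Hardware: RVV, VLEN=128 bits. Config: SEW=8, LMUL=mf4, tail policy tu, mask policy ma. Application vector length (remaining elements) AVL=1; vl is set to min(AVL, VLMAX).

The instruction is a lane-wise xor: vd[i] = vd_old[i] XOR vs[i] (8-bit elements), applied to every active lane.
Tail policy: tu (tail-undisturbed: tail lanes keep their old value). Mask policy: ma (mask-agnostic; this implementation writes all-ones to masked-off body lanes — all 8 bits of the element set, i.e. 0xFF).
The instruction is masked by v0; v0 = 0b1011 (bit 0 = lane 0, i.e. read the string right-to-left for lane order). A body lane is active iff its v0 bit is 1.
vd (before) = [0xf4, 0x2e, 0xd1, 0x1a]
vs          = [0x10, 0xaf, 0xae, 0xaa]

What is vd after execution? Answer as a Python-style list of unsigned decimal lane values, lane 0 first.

vd = [228, 46, 209, 26]

VLMAX = (128 × 1/4) / 8 = 4 lanes
vl = min(AVL, VLMAX) = min(1, 4) = 1
[0] xor(0xf4,0x10) = 0xe4
[1] tail/keep = 0x2e
[2] tail/keep = 0xd1
[3] tail/keep = 0x1a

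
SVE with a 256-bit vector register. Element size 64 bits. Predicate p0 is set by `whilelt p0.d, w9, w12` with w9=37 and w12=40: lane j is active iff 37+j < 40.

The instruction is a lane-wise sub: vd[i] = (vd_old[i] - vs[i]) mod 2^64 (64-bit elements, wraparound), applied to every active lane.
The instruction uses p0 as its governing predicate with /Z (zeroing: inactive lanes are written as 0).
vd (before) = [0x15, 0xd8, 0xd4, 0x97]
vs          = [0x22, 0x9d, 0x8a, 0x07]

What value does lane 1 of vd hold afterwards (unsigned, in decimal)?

vd[1] = 59

lane count: 256 div 64 = 4
whilelt: lane j active iff 37+j < 40 → j < 3 → 3 active
[0] sub(0x15,0x22) = 0xfffffffffffffff3
[1] sub(0xd8,0x9d) = 0x3b
[2] sub(0xd4,0x8a) = 0x4a
[3] tail/zero = 0x00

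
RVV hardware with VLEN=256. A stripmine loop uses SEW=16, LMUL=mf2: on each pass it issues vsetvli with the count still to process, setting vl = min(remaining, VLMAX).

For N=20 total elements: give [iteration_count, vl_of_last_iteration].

lanes per group: 256·1/2/16 = 8
20 elements at 8/iter → 3 passes, remainder 4 on the last

[iterations, last_vl] = [3, 4]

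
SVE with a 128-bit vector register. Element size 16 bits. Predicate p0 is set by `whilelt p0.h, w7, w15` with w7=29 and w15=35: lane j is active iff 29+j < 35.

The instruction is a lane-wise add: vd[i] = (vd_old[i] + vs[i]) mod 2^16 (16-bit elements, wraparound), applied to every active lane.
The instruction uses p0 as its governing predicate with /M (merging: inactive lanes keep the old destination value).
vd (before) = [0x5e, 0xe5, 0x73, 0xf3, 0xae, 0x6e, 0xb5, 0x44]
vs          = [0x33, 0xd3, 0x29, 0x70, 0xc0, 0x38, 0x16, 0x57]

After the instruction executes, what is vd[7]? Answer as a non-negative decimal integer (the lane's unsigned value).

register lanes = 128/16 = 8
whilelt: lane j active iff 29+j < 35 → j < 6 → 6 active
lane  0: add(0x5e,0x33) ⇒ 0x91
lane  1: add(0xe5,0xd3) ⇒ 0x1b8
lane  2: add(0x73,0x29) ⇒ 0x9c
lane  3: add(0xf3,0x70) ⇒ 0x163
lane  4: add(0xae,0xc0) ⇒ 0x16e
lane  5: add(0x6e,0x38) ⇒ 0xa6
lane  6: tail/keep ⇒ 0xb5
lane  7: tail/keep ⇒ 0x44

vd[7] = 68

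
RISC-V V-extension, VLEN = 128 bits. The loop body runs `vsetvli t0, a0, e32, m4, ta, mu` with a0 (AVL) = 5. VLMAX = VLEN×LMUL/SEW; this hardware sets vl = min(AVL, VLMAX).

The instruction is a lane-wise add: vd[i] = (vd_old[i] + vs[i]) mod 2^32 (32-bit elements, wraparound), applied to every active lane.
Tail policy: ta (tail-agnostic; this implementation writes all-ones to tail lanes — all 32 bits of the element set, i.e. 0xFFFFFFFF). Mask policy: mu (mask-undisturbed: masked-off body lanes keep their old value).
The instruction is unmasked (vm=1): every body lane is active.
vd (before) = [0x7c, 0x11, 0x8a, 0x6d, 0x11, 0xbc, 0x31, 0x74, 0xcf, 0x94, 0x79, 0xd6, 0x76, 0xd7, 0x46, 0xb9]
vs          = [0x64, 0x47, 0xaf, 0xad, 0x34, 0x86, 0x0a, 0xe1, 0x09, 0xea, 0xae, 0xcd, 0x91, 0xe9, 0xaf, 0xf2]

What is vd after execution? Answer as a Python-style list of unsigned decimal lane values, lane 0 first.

vd = [224, 88, 313, 282, 69, 4294967295, 4294967295, 4294967295, 4294967295, 4294967295, 4294967295, 4294967295, 4294967295, 4294967295, 4294967295, 4294967295]

lanes per group: 128·4/32 = 16
vl = min(AVL, VLMAX) = min(5, 16) = 5
vd[0] add(0x7c,0x64) -> 0xe0
vd[1] add(0x11,0x47) -> 0x58
vd[2] add(0x8a,0xaf) -> 0x139
vd[3] add(0x6d,0xad) -> 0x11a
vd[4] add(0x11,0x34) -> 0x45
vd[5] tail/ones -> 0xffffffff
vd[6] tail/ones -> 0xffffffff
vd[7] tail/ones -> 0xffffffff
vd[8] tail/ones -> 0xffffffff
vd[9] tail/ones -> 0xffffffff
vd[10] tail/ones -> 0xffffffff
vd[11] tail/ones -> 0xffffffff
vd[12] tail/ones -> 0xffffffff
vd[13] tail/ones -> 0xffffffff
vd[14] tail/ones -> 0xffffffff
vd[15] tail/ones -> 0xffffffff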